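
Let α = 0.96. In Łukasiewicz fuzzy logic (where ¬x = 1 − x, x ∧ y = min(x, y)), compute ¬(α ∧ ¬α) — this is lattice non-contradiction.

¬α = 1 − 0.96 = 0.04
α ∧ ¬α = min(0.96, 0.04) = 0.04
¬(α ∧ ¬α) = 1 − 0.04 = 0.96
(The value 0.96 < 1 shows this instance is not satisfied; not a Ł∞-tautology — its value is 1 − min(a, 1−a).)

0.96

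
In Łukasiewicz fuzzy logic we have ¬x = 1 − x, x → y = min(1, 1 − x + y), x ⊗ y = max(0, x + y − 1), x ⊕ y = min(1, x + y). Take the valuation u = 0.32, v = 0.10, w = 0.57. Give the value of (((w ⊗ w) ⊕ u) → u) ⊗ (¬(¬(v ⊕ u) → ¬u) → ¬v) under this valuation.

w ⊗ w = max(0, 0.57 + 0.57 − 1) = max(0, 0.14) = 0.14
(w ⊗ w) ⊕ u = min(1, 0.14 + 0.32) = min(1, 0.46) = 0.46
((w ⊗ w) ⊕ u) → u = min(1, 1 − 0.46 + 0.32) = min(1, 0.86) = 0.86
v ⊕ u = min(1, 0.10 + 0.32) = min(1, 0.42) = 0.42
¬(v ⊕ u) = 1 − 0.42 = 0.58
¬u = 1 − 0.32 = 0.68
¬(v ⊕ u) → ¬u = min(1, 1 − 0.58 + 0.68) = min(1, 1.10) = 1.00
¬(¬(v ⊕ u) → ¬u) = 1 − 1.00 = 0.00
¬v = 1 − 0.10 = 0.90
¬(¬(v ⊕ u) → ¬u) → ¬v = min(1, 1 − 0.00 + 0.90) = min(1, 1.90) = 1.00
(((w ⊗ w) ⊕ u) → u) ⊗ (¬(¬(v ⊕ u) → ¬u) → ¬v) = max(0, 0.86 + 1.00 − 1) = max(0, 0.86) = 0.86

0.86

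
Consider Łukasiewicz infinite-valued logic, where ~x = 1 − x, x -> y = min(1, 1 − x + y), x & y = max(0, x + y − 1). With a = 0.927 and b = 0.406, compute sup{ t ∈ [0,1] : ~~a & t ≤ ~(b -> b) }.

~a = 1 − 0.927 = 0.073
~~a = 1 − 0.073 = 0.927
So the left factor is ~~a = 0.927.
b -> b = min(1, 1 − 0.406 + 0.406) = min(1, 1.000) = 1.000
~(b -> b) = 1 − 1.000 = 0.000
So the right-hand bound is ~(b -> b) = 0.000.
The residuum of the Łukasiewicz t-norm gives the supremum: min(1, 1 − 0.927 + 0.000).
1 − 0.927 + 0.000 = 0.073, so t = min(1, 0.073) = 0.073.
Check: 0.927 & 0.073 = max(0, 0.000) = 0.000 ≤ 0.000.

0.073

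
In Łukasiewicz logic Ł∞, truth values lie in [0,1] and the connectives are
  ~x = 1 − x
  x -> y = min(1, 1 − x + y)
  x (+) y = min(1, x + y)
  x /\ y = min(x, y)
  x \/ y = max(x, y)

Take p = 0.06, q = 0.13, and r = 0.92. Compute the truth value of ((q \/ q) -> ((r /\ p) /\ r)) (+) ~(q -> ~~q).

q \/ q = max(0.13, 0.13) = 0.13
r /\ p = min(0.92, 0.06) = 0.06
(r /\ p) /\ r = min(0.06, 0.92) = 0.06
(q \/ q) -> ((r /\ p) /\ r) = min(1, 1 − 0.13 + 0.06) = min(1, 0.93) = 0.93
~q = 1 − 0.13 = 0.87
~~q = 1 − 0.87 = 0.13
q -> ~~q = min(1, 1 − 0.13 + 0.13) = min(1, 1.00) = 1.00
~(q -> ~~q) = 1 − 1.00 = 0.00
((q \/ q) -> ((r /\ p) /\ r)) (+) ~(q -> ~~q) = min(1, 0.93 + 0.00) = min(1, 0.93) = 0.93

0.93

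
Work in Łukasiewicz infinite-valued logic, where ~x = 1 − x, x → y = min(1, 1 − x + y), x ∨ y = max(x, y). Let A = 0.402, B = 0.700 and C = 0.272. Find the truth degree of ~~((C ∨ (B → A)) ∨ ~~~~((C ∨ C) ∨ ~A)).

B → A = min(1, 1 − 0.700 + 0.402) = min(1, 0.702) = 0.702
C ∨ (B → A) = max(0.272, 0.702) = 0.702
C ∨ C = max(0.272, 0.272) = 0.272
~A = 1 − 0.402 = 0.598
(C ∨ C) ∨ ~A = max(0.272, 0.598) = 0.598
~((C ∨ C) ∨ ~A) = 1 − 0.598 = 0.402
~~((C ∨ C) ∨ ~A) = 1 − 0.402 = 0.598
~~~((C ∨ C) ∨ ~A) = 1 − 0.598 = 0.402
~~~~((C ∨ C) ∨ ~A) = 1 − 0.402 = 0.598
(C ∨ (B → A)) ∨ ~~~~((C ∨ C) ∨ ~A) = max(0.702, 0.598) = 0.702
~((C ∨ (B → A)) ∨ ~~~~((C ∨ C) ∨ ~A)) = 1 − 0.702 = 0.298
~~((C ∨ (B → A)) ∨ ~~~~((C ∨ C) ∨ ~A)) = 1 − 0.298 = 0.702

0.702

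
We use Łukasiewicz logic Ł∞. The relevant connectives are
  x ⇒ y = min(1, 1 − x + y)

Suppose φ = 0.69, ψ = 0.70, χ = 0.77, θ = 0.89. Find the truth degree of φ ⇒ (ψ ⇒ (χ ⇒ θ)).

1.00

χ ⇒ θ = min(1, 1 − 0.77 + 0.89) = min(1, 1.12) = 1.00
ψ ⇒ (χ ⇒ θ) = min(1, 1 − 0.70 + 1.00) = min(1, 1.30) = 1.00
φ ⇒ (ψ ⇒ (χ ⇒ θ)) = min(1, 1 − 0.69 + 1.00) = min(1, 1.31) = 1.00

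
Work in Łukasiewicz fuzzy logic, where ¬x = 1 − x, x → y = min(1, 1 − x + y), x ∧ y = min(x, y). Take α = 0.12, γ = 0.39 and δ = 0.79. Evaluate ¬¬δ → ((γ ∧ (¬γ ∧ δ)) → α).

¬δ = 1 − 0.79 = 0.21
¬¬δ = 1 − 0.21 = 0.79
¬γ = 1 − 0.39 = 0.61
¬γ ∧ δ = min(0.61, 0.79) = 0.61
γ ∧ (¬γ ∧ δ) = min(0.39, 0.61) = 0.39
(γ ∧ (¬γ ∧ δ)) → α = min(1, 1 − 0.39 + 0.12) = min(1, 0.73) = 0.73
¬¬δ → ((γ ∧ (¬γ ∧ δ)) → α) = min(1, 1 − 0.79 + 0.73) = min(1, 0.94) = 0.94

0.94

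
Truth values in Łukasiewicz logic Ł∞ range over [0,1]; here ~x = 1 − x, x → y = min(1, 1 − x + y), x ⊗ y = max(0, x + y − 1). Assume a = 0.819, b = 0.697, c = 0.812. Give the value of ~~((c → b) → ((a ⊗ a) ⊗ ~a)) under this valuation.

c → b = min(1, 1 − 0.812 + 0.697) = min(1, 0.885) = 0.885
a ⊗ a = max(0, 0.819 + 0.819 − 1) = max(0, 0.638) = 0.638
~a = 1 − 0.819 = 0.181
(a ⊗ a) ⊗ ~a = max(0, 0.638 + 0.181 − 1) = max(0, -0.181) = 0.000
(c → b) → ((a ⊗ a) ⊗ ~a) = min(1, 1 − 0.885 + 0.000) = min(1, 0.115) = 0.115
~((c → b) → ((a ⊗ a) ⊗ ~a)) = 1 − 0.115 = 0.885
~~((c → b) → ((a ⊗ a) ⊗ ~a)) = 1 − 0.885 = 0.115

0.115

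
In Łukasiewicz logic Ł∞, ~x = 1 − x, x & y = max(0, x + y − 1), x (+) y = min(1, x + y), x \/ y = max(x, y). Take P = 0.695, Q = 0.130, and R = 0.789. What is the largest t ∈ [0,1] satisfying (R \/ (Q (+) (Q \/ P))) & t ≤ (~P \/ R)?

Q \/ P = max(0.130, 0.695) = 0.695
Q (+) (Q \/ P) = min(1, 0.130 + 0.695) = min(1, 0.825) = 0.825
R \/ (Q (+) (Q \/ P)) = max(0.789, 0.825) = 0.825
So the left factor is R \/ (Q (+) (Q \/ P)) = 0.825.
~P = 1 − 0.695 = 0.305
~P \/ R = max(0.305, 0.789) = 0.789
So the right-hand bound is ~P \/ R = 0.789.
The residuum of the Łukasiewicz t-norm gives the supremum: min(1, 1 − 0.825 + 0.789).
1 − 0.825 + 0.789 = 0.964, so t = min(1, 0.964) = 0.964.
Check: 0.825 & 0.964 = max(0, 0.789) = 0.789 ≤ 0.789.

0.964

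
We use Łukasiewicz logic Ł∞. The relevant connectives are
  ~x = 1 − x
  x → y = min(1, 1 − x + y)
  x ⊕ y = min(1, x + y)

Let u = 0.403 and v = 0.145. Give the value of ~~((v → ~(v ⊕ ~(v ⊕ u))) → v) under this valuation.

0.145

v ⊕ u = min(1, 0.145 + 0.403) = min(1, 0.548) = 0.548
~(v ⊕ u) = 1 − 0.548 = 0.452
v ⊕ ~(v ⊕ u) = min(1, 0.145 + 0.452) = min(1, 0.597) = 0.597
~(v ⊕ ~(v ⊕ u)) = 1 − 0.597 = 0.403
v → ~(v ⊕ ~(v ⊕ u)) = min(1, 1 − 0.145 + 0.403) = min(1, 1.258) = 1.000
(v → ~(v ⊕ ~(v ⊕ u))) → v = min(1, 1 − 1.000 + 0.145) = min(1, 0.145) = 0.145
~((v → ~(v ⊕ ~(v ⊕ u))) → v) = 1 − 0.145 = 0.855
~~((v → ~(v ⊕ ~(v ⊕ u))) → v) = 1 − 0.855 = 0.145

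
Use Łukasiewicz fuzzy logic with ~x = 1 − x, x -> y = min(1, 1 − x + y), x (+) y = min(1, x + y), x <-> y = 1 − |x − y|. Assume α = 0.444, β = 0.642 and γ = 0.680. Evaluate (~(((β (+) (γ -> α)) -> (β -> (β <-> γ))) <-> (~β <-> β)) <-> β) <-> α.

0.802

γ -> α = min(1, 1 − 0.680 + 0.444) = min(1, 0.764) = 0.764
β (+) (γ -> α) = min(1, 0.642 + 0.764) = min(1, 1.406) = 1.000
β <-> γ = 1 − |0.642 − 0.680| = 1 − 0.038 = 0.962
β -> (β <-> γ) = min(1, 1 − 0.642 + 0.962) = min(1, 1.320) = 1.000
(β (+) (γ -> α)) -> (β -> (β <-> γ)) = min(1, 1 − 1.000 + 1.000) = min(1, 1.000) = 1.000
~β = 1 − 0.642 = 0.358
~β <-> β = 1 − |0.358 − 0.642| = 1 − 0.284 = 0.716
((β (+) (γ -> α)) -> (β -> (β <-> γ))) <-> (~β <-> β) = 1 − |1.000 − 0.716| = 1 − 0.284 = 0.716
~(((β (+) (γ -> α)) -> (β -> (β <-> γ))) <-> (~β <-> β)) = 1 − 0.716 = 0.284
~(((β (+) (γ -> α)) -> (β -> (β <-> γ))) <-> (~β <-> β)) <-> β = 1 − |0.284 − 0.642| = 1 − 0.358 = 0.642
(~(((β (+) (γ -> α)) -> (β -> (β <-> γ))) <-> (~β <-> β)) <-> β) <-> α = 1 − |0.642 − 0.444| = 1 − 0.198 = 0.802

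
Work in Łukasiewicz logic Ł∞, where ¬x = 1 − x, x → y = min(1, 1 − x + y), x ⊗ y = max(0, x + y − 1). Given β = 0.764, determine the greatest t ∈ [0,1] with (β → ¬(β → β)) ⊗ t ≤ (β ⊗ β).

1.000

β → β = min(1, 1 − 0.764 + 0.764) = min(1, 1.000) = 1.000
¬(β → β) = 1 − 1.000 = 0.000
β → ¬(β → β) = min(1, 1 − 0.764 + 0.000) = min(1, 0.236) = 0.236
So the left factor is β → ¬(β → β) = 0.236.
β ⊗ β = max(0, 0.764 + 0.764 − 1) = max(0, 0.528) = 0.528
So the right-hand bound is β ⊗ β = 0.528.
The residuum of the Łukasiewicz t-norm gives the supremum: min(1, 1 − 0.236 + 0.528).
1 − 0.236 + 0.528 = 1.292, so t = min(1, 1.292) = 1.000.
Check: 0.236 ⊗ 1.000 = max(0, 0.236) = 0.236 ≤ 0.528.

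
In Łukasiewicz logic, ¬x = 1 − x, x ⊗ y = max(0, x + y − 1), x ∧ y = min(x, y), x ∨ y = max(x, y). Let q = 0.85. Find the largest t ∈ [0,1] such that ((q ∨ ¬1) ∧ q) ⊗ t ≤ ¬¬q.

1.00

¬1 = 1 − 1.00 = 0.00
q ∨ ¬1 = max(0.85, 0.00) = 0.85
(q ∨ ¬1) ∧ q = min(0.85, 0.85) = 0.85
So the left factor is (q ∨ ¬1) ∧ q = 0.85.
¬q = 1 − 0.85 = 0.15
¬¬q = 1 − 0.15 = 0.85
So the right-hand bound is ¬¬q = 0.85.
The residuum of the Łukasiewicz t-norm gives the supremum: min(1, 1 − 0.85 + 0.85).
1 − 0.85 + 0.85 = 1.00, so t = min(1, 1.00) = 1.00.
Check: 0.85 ⊗ 1.00 = max(0, 0.85) = 0.85 ≤ 0.85.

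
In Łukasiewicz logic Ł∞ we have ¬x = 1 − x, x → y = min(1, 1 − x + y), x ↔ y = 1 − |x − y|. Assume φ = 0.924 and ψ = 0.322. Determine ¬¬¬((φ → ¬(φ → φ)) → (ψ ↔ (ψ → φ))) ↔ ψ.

φ → φ = min(1, 1 − 0.924 + 0.924) = min(1, 1.000) = 1.000
¬(φ → φ) = 1 − 1.000 = 0.000
φ → ¬(φ → φ) = min(1, 1 − 0.924 + 0.000) = min(1, 0.076) = 0.076
ψ → φ = min(1, 1 − 0.322 + 0.924) = min(1, 1.602) = 1.000
ψ ↔ (ψ → φ) = 1 − |0.322 − 1.000| = 1 − 0.678 = 0.322
(φ → ¬(φ → φ)) → (ψ ↔ (ψ → φ)) = min(1, 1 − 0.076 + 0.322) = min(1, 1.246) = 1.000
¬((φ → ¬(φ → φ)) → (ψ ↔ (ψ → φ))) = 1 − 1.000 = 0.000
¬¬((φ → ¬(φ → φ)) → (ψ ↔ (ψ → φ))) = 1 − 0.000 = 1.000
¬¬¬((φ → ¬(φ → φ)) → (ψ ↔ (ψ → φ))) = 1 − 1.000 = 0.000
¬¬¬((φ → ¬(φ → φ)) → (ψ ↔ (ψ → φ))) ↔ ψ = 1 − |0.000 − 0.322| = 1 − 0.322 = 0.678

0.678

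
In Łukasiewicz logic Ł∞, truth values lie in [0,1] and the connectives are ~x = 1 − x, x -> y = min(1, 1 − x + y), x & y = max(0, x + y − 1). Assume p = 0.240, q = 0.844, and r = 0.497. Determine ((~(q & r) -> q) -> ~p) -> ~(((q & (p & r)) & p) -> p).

0.240

q & r = max(0, 0.844 + 0.497 − 1) = max(0, 0.341) = 0.341
~(q & r) = 1 − 0.341 = 0.659
~(q & r) -> q = min(1, 1 − 0.659 + 0.844) = min(1, 1.185) = 1.000
~p = 1 − 0.240 = 0.760
(~(q & r) -> q) -> ~p = min(1, 1 − 1.000 + 0.760) = min(1, 0.760) = 0.760
p & r = max(0, 0.240 + 0.497 − 1) = max(0, -0.263) = 0.000
q & (p & r) = max(0, 0.844 + 0.000 − 1) = max(0, -0.156) = 0.000
(q & (p & r)) & p = max(0, 0.000 + 0.240 − 1) = max(0, -0.760) = 0.000
((q & (p & r)) & p) -> p = min(1, 1 − 0.000 + 0.240) = min(1, 1.240) = 1.000
~(((q & (p & r)) & p) -> p) = 1 − 1.000 = 0.000
((~(q & r) -> q) -> ~p) -> ~(((q & (p & r)) & p) -> p) = min(1, 1 − 0.760 + 0.000) = min(1, 0.240) = 0.240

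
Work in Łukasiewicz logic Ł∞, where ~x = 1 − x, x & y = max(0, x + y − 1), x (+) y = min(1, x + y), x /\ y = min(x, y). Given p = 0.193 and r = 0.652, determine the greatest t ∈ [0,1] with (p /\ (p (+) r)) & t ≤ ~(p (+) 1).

0.807

p (+) r = min(1, 0.193 + 0.652) = min(1, 0.845) = 0.845
p /\ (p (+) r) = min(0.193, 0.845) = 0.193
So the left factor is p /\ (p (+) r) = 0.193.
p (+) 1 = min(1, 0.193 + 1.000) = min(1, 1.193) = 1.000
~(p (+) 1) = 1 − 1.000 = 0.000
So the right-hand bound is ~(p (+) 1) = 0.000.
The residuum of the Łukasiewicz t-norm gives the supremum: min(1, 1 − 0.193 + 0.000).
1 − 0.193 + 0.000 = 0.807, so t = min(1, 0.807) = 0.807.
Check: 0.193 & 0.807 = max(0, 0.000) = 0.000 ≤ 0.000.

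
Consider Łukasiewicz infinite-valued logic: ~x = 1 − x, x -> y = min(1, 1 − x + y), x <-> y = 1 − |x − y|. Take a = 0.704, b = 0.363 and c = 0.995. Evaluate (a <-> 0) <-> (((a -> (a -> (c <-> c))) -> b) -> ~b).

a <-> 0 = 1 − |0.704 − 0.000| = 1 − 0.704 = 0.296
c <-> c = 1 − |0.995 − 0.995| = 1 − 0.000 = 1.000
a -> (c <-> c) = min(1, 1 − 0.704 + 1.000) = min(1, 1.296) = 1.000
a -> (a -> (c <-> c)) = min(1, 1 − 0.704 + 1.000) = min(1, 1.296) = 1.000
(a -> (a -> (c <-> c))) -> b = min(1, 1 − 1.000 + 0.363) = min(1, 0.363) = 0.363
~b = 1 − 0.363 = 0.637
((a -> (a -> (c <-> c))) -> b) -> ~b = min(1, 1 − 0.363 + 0.637) = min(1, 1.274) = 1.000
(a <-> 0) <-> (((a -> (a -> (c <-> c))) -> b) -> ~b) = 1 − |0.296 − 1.000| = 1 − 0.704 = 0.296

0.296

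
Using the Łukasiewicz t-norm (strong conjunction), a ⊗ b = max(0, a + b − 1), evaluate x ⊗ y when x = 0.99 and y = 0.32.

x ⊗ y = max(0, 0.99 + 0.32 − 1) = max(0, 0.31) = 0.31
For comparison, the Gödel (minimum) t-norm min(a, b) would give 0.32.

0.31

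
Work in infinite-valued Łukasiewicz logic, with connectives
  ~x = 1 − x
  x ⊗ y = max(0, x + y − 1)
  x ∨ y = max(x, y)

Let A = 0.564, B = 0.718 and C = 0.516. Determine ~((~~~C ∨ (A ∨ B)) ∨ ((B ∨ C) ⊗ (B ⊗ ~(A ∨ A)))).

0.282

~C = 1 − 0.516 = 0.484
~~C = 1 − 0.484 = 0.516
~~~C = 1 − 0.516 = 0.484
A ∨ B = max(0.564, 0.718) = 0.718
~~~C ∨ (A ∨ B) = max(0.484, 0.718) = 0.718
B ∨ C = max(0.718, 0.516) = 0.718
A ∨ A = max(0.564, 0.564) = 0.564
~(A ∨ A) = 1 − 0.564 = 0.436
B ⊗ ~(A ∨ A) = max(0, 0.718 + 0.436 − 1) = max(0, 0.154) = 0.154
(B ∨ C) ⊗ (B ⊗ ~(A ∨ A)) = max(0, 0.718 + 0.154 − 1) = max(0, -0.128) = 0.000
(~~~C ∨ (A ∨ B)) ∨ ((B ∨ C) ⊗ (B ⊗ ~(A ∨ A))) = max(0.718, 0.000) = 0.718
~((~~~C ∨ (A ∨ B)) ∨ ((B ∨ C) ⊗ (B ⊗ ~(A ∨ A)))) = 1 − 0.718 = 0.282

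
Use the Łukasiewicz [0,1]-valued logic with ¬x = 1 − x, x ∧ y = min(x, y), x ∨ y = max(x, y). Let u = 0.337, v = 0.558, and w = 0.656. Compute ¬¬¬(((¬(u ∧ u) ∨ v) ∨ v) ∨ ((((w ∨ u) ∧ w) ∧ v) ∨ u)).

0.337

u ∧ u = min(0.337, 0.337) = 0.337
¬(u ∧ u) = 1 − 0.337 = 0.663
¬(u ∧ u) ∨ v = max(0.663, 0.558) = 0.663
(¬(u ∧ u) ∨ v) ∨ v = max(0.663, 0.558) = 0.663
w ∨ u = max(0.656, 0.337) = 0.656
(w ∨ u) ∧ w = min(0.656, 0.656) = 0.656
((w ∨ u) ∧ w) ∧ v = min(0.656, 0.558) = 0.558
(((w ∨ u) ∧ w) ∧ v) ∨ u = max(0.558, 0.337) = 0.558
((¬(u ∧ u) ∨ v) ∨ v) ∨ ((((w ∨ u) ∧ w) ∧ v) ∨ u) = max(0.663, 0.558) = 0.663
¬(((¬(u ∧ u) ∨ v) ∨ v) ∨ ((((w ∨ u) ∧ w) ∧ v) ∨ u)) = 1 − 0.663 = 0.337
¬¬(((¬(u ∧ u) ∨ v) ∨ v) ∨ ((((w ∨ u) ∧ w) ∧ v) ∨ u)) = 1 − 0.337 = 0.663
¬¬¬(((¬(u ∧ u) ∨ v) ∨ v) ∨ ((((w ∨ u) ∧ w) ∧ v) ∨ u)) = 1 − 0.663 = 0.337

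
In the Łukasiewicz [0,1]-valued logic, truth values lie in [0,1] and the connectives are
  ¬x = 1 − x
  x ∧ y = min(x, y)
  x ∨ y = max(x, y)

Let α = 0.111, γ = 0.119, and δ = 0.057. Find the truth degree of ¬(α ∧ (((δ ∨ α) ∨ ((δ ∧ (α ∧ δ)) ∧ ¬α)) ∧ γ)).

δ ∨ α = max(0.057, 0.111) = 0.111
α ∧ δ = min(0.111, 0.057) = 0.057
δ ∧ (α ∧ δ) = min(0.057, 0.057) = 0.057
¬α = 1 − 0.111 = 0.889
(δ ∧ (α ∧ δ)) ∧ ¬α = min(0.057, 0.889) = 0.057
(δ ∨ α) ∨ ((δ ∧ (α ∧ δ)) ∧ ¬α) = max(0.111, 0.057) = 0.111
((δ ∨ α) ∨ ((δ ∧ (α ∧ δ)) ∧ ¬α)) ∧ γ = min(0.111, 0.119) = 0.111
α ∧ (((δ ∨ α) ∨ ((δ ∧ (α ∧ δ)) ∧ ¬α)) ∧ γ) = min(0.111, 0.111) = 0.111
¬(α ∧ (((δ ∨ α) ∨ ((δ ∧ (α ∧ δ)) ∧ ¬α)) ∧ γ)) = 1 − 0.111 = 0.889

0.889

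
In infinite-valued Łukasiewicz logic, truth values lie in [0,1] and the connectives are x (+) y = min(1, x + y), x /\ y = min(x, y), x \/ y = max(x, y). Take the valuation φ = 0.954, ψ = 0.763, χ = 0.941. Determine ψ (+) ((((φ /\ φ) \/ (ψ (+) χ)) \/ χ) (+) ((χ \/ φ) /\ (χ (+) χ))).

φ /\ φ = min(0.954, 0.954) = 0.954
ψ (+) χ = min(1, 0.763 + 0.941) = min(1, 1.704) = 1.000
(φ /\ φ) \/ (ψ (+) χ) = max(0.954, 1.000) = 1.000
((φ /\ φ) \/ (ψ (+) χ)) \/ χ = max(1.000, 0.941) = 1.000
χ \/ φ = max(0.941, 0.954) = 0.954
χ (+) χ = min(1, 0.941 + 0.941) = min(1, 1.882) = 1.000
(χ \/ φ) /\ (χ (+) χ) = min(0.954, 1.000) = 0.954
(((φ /\ φ) \/ (ψ (+) χ)) \/ χ) (+) ((χ \/ φ) /\ (χ (+) χ)) = min(1, 1.000 + 0.954) = min(1, 1.954) = 1.000
ψ (+) ((((φ /\ φ) \/ (ψ (+) χ)) \/ χ) (+) ((χ \/ φ) /\ (χ (+) χ))) = min(1, 0.763 + 1.000) = min(1, 1.763) = 1.000

1.000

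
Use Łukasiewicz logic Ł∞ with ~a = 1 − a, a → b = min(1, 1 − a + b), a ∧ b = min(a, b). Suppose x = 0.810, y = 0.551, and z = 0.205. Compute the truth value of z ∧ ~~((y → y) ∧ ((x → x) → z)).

0.205

y → y = min(1, 1 − 0.551 + 0.551) = min(1, 1.000) = 1.000
x → x = min(1, 1 − 0.810 + 0.810) = min(1, 1.000) = 1.000
(x → x) → z = min(1, 1 − 1.000 + 0.205) = min(1, 0.205) = 0.205
(y → y) ∧ ((x → x) → z) = min(1.000, 0.205) = 0.205
~((y → y) ∧ ((x → x) → z)) = 1 − 0.205 = 0.795
~~((y → y) ∧ ((x → x) → z)) = 1 − 0.795 = 0.205
z ∧ ~~((y → y) ∧ ((x → x) → z)) = min(0.205, 0.205) = 0.205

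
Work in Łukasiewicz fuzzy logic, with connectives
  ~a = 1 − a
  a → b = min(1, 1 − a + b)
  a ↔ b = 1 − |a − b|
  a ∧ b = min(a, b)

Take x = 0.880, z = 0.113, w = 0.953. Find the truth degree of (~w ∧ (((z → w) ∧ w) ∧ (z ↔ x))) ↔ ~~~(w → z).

~w = 1 − 0.953 = 0.047
z → w = min(1, 1 − 0.113 + 0.953) = min(1, 1.840) = 1.000
(z → w) ∧ w = min(1.000, 0.953) = 0.953
z ↔ x = 1 − |0.113 − 0.880| = 1 − 0.767 = 0.233
((z → w) ∧ w) ∧ (z ↔ x) = min(0.953, 0.233) = 0.233
~w ∧ (((z → w) ∧ w) ∧ (z ↔ x)) = min(0.047, 0.233) = 0.047
w → z = min(1, 1 − 0.953 + 0.113) = min(1, 0.160) = 0.160
~(w → z) = 1 − 0.160 = 0.840
~~(w → z) = 1 − 0.840 = 0.160
~~~(w → z) = 1 − 0.160 = 0.840
(~w ∧ (((z → w) ∧ w) ∧ (z ↔ x))) ↔ ~~~(w → z) = 1 − |0.047 − 0.840| = 1 − 0.793 = 0.207

0.207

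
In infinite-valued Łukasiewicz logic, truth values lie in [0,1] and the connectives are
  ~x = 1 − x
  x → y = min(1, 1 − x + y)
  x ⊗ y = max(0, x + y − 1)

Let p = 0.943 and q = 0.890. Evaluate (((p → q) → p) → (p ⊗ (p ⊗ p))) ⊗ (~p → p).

p → q = min(1, 1 − 0.943 + 0.890) = min(1, 0.947) = 0.947
(p → q) → p = min(1, 1 − 0.947 + 0.943) = min(1, 0.996) = 0.996
p ⊗ p = max(0, 0.943 + 0.943 − 1) = max(0, 0.886) = 0.886
p ⊗ (p ⊗ p) = max(0, 0.943 + 0.886 − 1) = max(0, 0.829) = 0.829
((p → q) → p) → (p ⊗ (p ⊗ p)) = min(1, 1 − 0.996 + 0.829) = min(1, 0.833) = 0.833
~p = 1 − 0.943 = 0.057
~p → p = min(1, 1 − 0.057 + 0.943) = min(1, 1.886) = 1.000
(((p → q) → p) → (p ⊗ (p ⊗ p))) ⊗ (~p → p) = max(0, 0.833 + 1.000 − 1) = max(0, 0.833) = 0.833

0.833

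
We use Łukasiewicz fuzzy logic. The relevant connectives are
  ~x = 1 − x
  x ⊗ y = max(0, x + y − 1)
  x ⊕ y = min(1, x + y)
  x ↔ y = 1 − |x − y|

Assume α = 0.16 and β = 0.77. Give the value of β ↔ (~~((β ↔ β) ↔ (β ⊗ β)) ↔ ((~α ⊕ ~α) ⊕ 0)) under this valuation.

β ↔ β = 1 − |0.77 − 0.77| = 1 − 0.00 = 1.00
β ⊗ β = max(0, 0.77 + 0.77 − 1) = max(0, 0.54) = 0.54
(β ↔ β) ↔ (β ⊗ β) = 1 − |1.00 − 0.54| = 1 − 0.46 = 0.54
~((β ↔ β) ↔ (β ⊗ β)) = 1 − 0.54 = 0.46
~~((β ↔ β) ↔ (β ⊗ β)) = 1 − 0.46 = 0.54
~α = 1 − 0.16 = 0.84
~α ⊕ ~α = min(1, 0.84 + 0.84) = min(1, 1.68) = 1.00
(~α ⊕ ~α) ⊕ 0 = min(1, 1.00 + 0.00) = min(1, 1.00) = 1.00
~~((β ↔ β) ↔ (β ⊗ β)) ↔ ((~α ⊕ ~α) ⊕ 0) = 1 − |0.54 − 1.00| = 1 − 0.46 = 0.54
β ↔ (~~((β ↔ β) ↔ (β ⊗ β)) ↔ ((~α ⊕ ~α) ⊕ 0)) = 1 − |0.77 − 0.54| = 1 − 0.23 = 0.77

0.77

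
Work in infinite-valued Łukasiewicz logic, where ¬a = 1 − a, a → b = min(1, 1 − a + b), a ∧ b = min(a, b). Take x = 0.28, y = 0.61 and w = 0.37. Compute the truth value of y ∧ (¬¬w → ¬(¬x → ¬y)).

0.61

¬w = 1 − 0.37 = 0.63
¬¬w = 1 − 0.63 = 0.37
¬x = 1 − 0.28 = 0.72
¬y = 1 − 0.61 = 0.39
¬x → ¬y = min(1, 1 − 0.72 + 0.39) = min(1, 0.67) = 0.67
¬(¬x → ¬y) = 1 − 0.67 = 0.33
¬¬w → ¬(¬x → ¬y) = min(1, 1 − 0.37 + 0.33) = min(1, 0.96) = 0.96
y ∧ (¬¬w → ¬(¬x → ¬y)) = min(0.61, 0.96) = 0.61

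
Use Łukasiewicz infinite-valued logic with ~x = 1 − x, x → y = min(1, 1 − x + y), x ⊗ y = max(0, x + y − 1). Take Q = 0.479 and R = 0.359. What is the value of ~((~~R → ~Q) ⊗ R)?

~R = 1 − 0.359 = 0.641
~~R = 1 − 0.641 = 0.359
~Q = 1 − 0.479 = 0.521
~~R → ~Q = min(1, 1 − 0.359 + 0.521) = min(1, 1.162) = 1.000
(~~R → ~Q) ⊗ R = max(0, 1.000 + 0.359 − 1) = max(0, 0.359) = 0.359
~((~~R → ~Q) ⊗ R) = 1 − 0.359 = 0.641

0.641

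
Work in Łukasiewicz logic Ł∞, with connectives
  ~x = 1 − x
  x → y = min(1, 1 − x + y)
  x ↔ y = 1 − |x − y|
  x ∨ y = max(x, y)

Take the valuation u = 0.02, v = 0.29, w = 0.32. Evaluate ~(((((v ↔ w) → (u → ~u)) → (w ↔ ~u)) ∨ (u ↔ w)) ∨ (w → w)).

0.00

v ↔ w = 1 − |0.29 − 0.32| = 1 − 0.03 = 0.97
~u = 1 − 0.02 = 0.98
u → ~u = min(1, 1 − 0.02 + 0.98) = min(1, 1.96) = 1.00
(v ↔ w) → (u → ~u) = min(1, 1 − 0.97 + 1.00) = min(1, 1.03) = 1.00
w ↔ ~u = 1 − |0.32 − 0.98| = 1 − 0.66 = 0.34
((v ↔ w) → (u → ~u)) → (w ↔ ~u) = min(1, 1 − 1.00 + 0.34) = min(1, 0.34) = 0.34
u ↔ w = 1 − |0.02 − 0.32| = 1 − 0.30 = 0.70
(((v ↔ w) → (u → ~u)) → (w ↔ ~u)) ∨ (u ↔ w) = max(0.34, 0.70) = 0.70
w → w = min(1, 1 − 0.32 + 0.32) = min(1, 1.00) = 1.00
((((v ↔ w) → (u → ~u)) → (w ↔ ~u)) ∨ (u ↔ w)) ∨ (w → w) = max(0.70, 1.00) = 1.00
~(((((v ↔ w) → (u → ~u)) → (w ↔ ~u)) ∨ (u ↔ w)) ∨ (w → w)) = 1 − 1.00 = 0.00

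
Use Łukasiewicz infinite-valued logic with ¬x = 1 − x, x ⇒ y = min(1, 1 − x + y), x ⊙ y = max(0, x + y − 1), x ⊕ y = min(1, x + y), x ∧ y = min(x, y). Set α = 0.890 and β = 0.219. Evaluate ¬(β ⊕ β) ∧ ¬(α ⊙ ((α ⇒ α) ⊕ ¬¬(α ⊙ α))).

0.110

β ⊕ β = min(1, 0.219 + 0.219) = min(1, 0.438) = 0.438
¬(β ⊕ β) = 1 − 0.438 = 0.562
α ⇒ α = min(1, 1 − 0.890 + 0.890) = min(1, 1.000) = 1.000
α ⊙ α = max(0, 0.890 + 0.890 − 1) = max(0, 0.780) = 0.780
¬(α ⊙ α) = 1 − 0.780 = 0.220
¬¬(α ⊙ α) = 1 − 0.220 = 0.780
(α ⇒ α) ⊕ ¬¬(α ⊙ α) = min(1, 1.000 + 0.780) = min(1, 1.780) = 1.000
α ⊙ ((α ⇒ α) ⊕ ¬¬(α ⊙ α)) = max(0, 0.890 + 1.000 − 1) = max(0, 0.890) = 0.890
¬(α ⊙ ((α ⇒ α) ⊕ ¬¬(α ⊙ α))) = 1 − 0.890 = 0.110
¬(β ⊕ β) ∧ ¬(α ⊙ ((α ⇒ α) ⊕ ¬¬(α ⊙ α))) = min(0.562, 0.110) = 0.110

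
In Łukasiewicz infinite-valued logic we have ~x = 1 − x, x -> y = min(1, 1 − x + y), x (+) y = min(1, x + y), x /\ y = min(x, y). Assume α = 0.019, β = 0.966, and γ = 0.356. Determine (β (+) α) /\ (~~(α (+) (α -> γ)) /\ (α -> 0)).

β (+) α = min(1, 0.966 + 0.019) = min(1, 0.985) = 0.985
α -> γ = min(1, 1 − 0.019 + 0.356) = min(1, 1.337) = 1.000
α (+) (α -> γ) = min(1, 0.019 + 1.000) = min(1, 1.019) = 1.000
~(α (+) (α -> γ)) = 1 − 1.000 = 0.000
~~(α (+) (α -> γ)) = 1 − 0.000 = 1.000
α -> 0 = min(1, 1 − 0.019 + 0.000) = min(1, 0.981) = 0.981
~~(α (+) (α -> γ)) /\ (α -> 0) = min(1.000, 0.981) = 0.981
(β (+) α) /\ (~~(α (+) (α -> γ)) /\ (α -> 0)) = min(0.985, 0.981) = 0.981

0.981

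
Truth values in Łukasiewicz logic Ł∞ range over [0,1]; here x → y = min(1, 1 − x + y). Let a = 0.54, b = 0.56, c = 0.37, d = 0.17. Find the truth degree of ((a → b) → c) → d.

0.80

a → b = min(1, 1 − 0.54 + 0.56) = min(1, 1.02) = 1.00
(a → b) → c = min(1, 1 − 1.00 + 0.37) = min(1, 0.37) = 0.37
((a → b) → c) → d = min(1, 1 − 0.37 + 0.17) = min(1, 0.80) = 0.80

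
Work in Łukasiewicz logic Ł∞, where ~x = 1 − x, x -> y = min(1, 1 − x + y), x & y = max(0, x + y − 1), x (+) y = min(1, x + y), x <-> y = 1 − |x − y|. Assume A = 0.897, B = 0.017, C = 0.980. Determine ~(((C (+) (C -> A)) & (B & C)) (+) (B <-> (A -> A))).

C -> A = min(1, 1 − 0.980 + 0.897) = min(1, 0.917) = 0.917
C (+) (C -> A) = min(1, 0.980 + 0.917) = min(1, 1.897) = 1.000
B & C = max(0, 0.017 + 0.980 − 1) = max(0, -0.003) = 0.000
(C (+) (C -> A)) & (B & C) = max(0, 1.000 + 0.000 − 1) = max(0, 0.000) = 0.000
A -> A = min(1, 1 − 0.897 + 0.897) = min(1, 1.000) = 1.000
B <-> (A -> A) = 1 − |0.017 − 1.000| = 1 − 0.983 = 0.017
((C (+) (C -> A)) & (B & C)) (+) (B <-> (A -> A)) = min(1, 0.000 + 0.017) = min(1, 0.017) = 0.017
~(((C (+) (C -> A)) & (B & C)) (+) (B <-> (A -> A))) = 1 − 0.017 = 0.983

0.983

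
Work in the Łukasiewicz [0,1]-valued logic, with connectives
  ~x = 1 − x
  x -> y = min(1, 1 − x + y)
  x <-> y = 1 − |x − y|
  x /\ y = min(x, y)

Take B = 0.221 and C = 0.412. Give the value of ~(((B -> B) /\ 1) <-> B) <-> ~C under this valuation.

0.809

B -> B = min(1, 1 − 0.221 + 0.221) = min(1, 1.000) = 1.000
(B -> B) /\ 1 = min(1.000, 1.000) = 1.000
((B -> B) /\ 1) <-> B = 1 − |1.000 − 0.221| = 1 − 0.779 = 0.221
~(((B -> B) /\ 1) <-> B) = 1 − 0.221 = 0.779
~C = 1 − 0.412 = 0.588
~(((B -> B) /\ 1) <-> B) <-> ~C = 1 − |0.779 − 0.588| = 1 − 0.191 = 0.809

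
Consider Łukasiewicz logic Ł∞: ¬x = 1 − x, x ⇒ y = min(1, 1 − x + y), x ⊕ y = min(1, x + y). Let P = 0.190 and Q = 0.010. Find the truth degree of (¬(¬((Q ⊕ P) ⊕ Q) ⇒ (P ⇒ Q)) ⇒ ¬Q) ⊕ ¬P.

Q ⊕ P = min(1, 0.010 + 0.190) = min(1, 0.200) = 0.200
(Q ⊕ P) ⊕ Q = min(1, 0.200 + 0.010) = min(1, 0.210) = 0.210
¬((Q ⊕ P) ⊕ Q) = 1 − 0.210 = 0.790
P ⇒ Q = min(1, 1 − 0.190 + 0.010) = min(1, 0.820) = 0.820
¬((Q ⊕ P) ⊕ Q) ⇒ (P ⇒ Q) = min(1, 1 − 0.790 + 0.820) = min(1, 1.030) = 1.000
¬(¬((Q ⊕ P) ⊕ Q) ⇒ (P ⇒ Q)) = 1 − 1.000 = 0.000
¬Q = 1 − 0.010 = 0.990
¬(¬((Q ⊕ P) ⊕ Q) ⇒ (P ⇒ Q)) ⇒ ¬Q = min(1, 1 − 0.000 + 0.990) = min(1, 1.990) = 1.000
¬P = 1 − 0.190 = 0.810
(¬(¬((Q ⊕ P) ⊕ Q) ⇒ (P ⇒ Q)) ⇒ ¬Q) ⊕ ¬P = min(1, 1.000 + 0.810) = min(1, 1.810) = 1.000

1.000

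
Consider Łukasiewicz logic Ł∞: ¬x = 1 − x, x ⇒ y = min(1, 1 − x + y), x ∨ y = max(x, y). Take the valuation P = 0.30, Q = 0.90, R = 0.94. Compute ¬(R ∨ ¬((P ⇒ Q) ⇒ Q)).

0.06

P ⇒ Q = min(1, 1 − 0.30 + 0.90) = min(1, 1.60) = 1.00
(P ⇒ Q) ⇒ Q = min(1, 1 − 1.00 + 0.90) = min(1, 0.90) = 0.90
¬((P ⇒ Q) ⇒ Q) = 1 − 0.90 = 0.10
R ∨ ¬((P ⇒ Q) ⇒ Q) = max(0.94, 0.10) = 0.94
¬(R ∨ ¬((P ⇒ Q) ⇒ Q)) = 1 − 0.94 = 0.06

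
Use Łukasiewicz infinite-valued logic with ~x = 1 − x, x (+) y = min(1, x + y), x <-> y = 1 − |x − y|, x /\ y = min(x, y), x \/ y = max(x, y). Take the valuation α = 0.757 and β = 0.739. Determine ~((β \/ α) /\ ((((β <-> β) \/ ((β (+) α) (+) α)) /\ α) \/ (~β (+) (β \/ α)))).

β \/ α = max(0.739, 0.757) = 0.757
β <-> β = 1 − |0.739 − 0.739| = 1 − 0.000 = 1.000
β (+) α = min(1, 0.739 + 0.757) = min(1, 1.496) = 1.000
(β (+) α) (+) α = min(1, 1.000 + 0.757) = min(1, 1.757) = 1.000
(β <-> β) \/ ((β (+) α) (+) α) = max(1.000, 1.000) = 1.000
((β <-> β) \/ ((β (+) α) (+) α)) /\ α = min(1.000, 0.757) = 0.757
~β = 1 − 0.739 = 0.261
~β (+) (β \/ α) = min(1, 0.261 + 0.757) = min(1, 1.018) = 1.000
(((β <-> β) \/ ((β (+) α) (+) α)) /\ α) \/ (~β (+) (β \/ α)) = max(0.757, 1.000) = 1.000
(β \/ α) /\ ((((β <-> β) \/ ((β (+) α) (+) α)) /\ α) \/ (~β (+) (β \/ α))) = min(0.757, 1.000) = 0.757
~((β \/ α) /\ ((((β <-> β) \/ ((β (+) α) (+) α)) /\ α) \/ (~β (+) (β \/ α)))) = 1 − 0.757 = 0.243

0.243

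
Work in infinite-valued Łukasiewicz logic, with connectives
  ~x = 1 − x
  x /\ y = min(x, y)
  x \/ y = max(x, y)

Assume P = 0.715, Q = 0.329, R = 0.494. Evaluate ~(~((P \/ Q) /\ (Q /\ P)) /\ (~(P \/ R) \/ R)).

0.506

P \/ Q = max(0.715, 0.329) = 0.715
Q /\ P = min(0.329, 0.715) = 0.329
(P \/ Q) /\ (Q /\ P) = min(0.715, 0.329) = 0.329
~((P \/ Q) /\ (Q /\ P)) = 1 − 0.329 = 0.671
P \/ R = max(0.715, 0.494) = 0.715
~(P \/ R) = 1 − 0.715 = 0.285
~(P \/ R) \/ R = max(0.285, 0.494) = 0.494
~((P \/ Q) /\ (Q /\ P)) /\ (~(P \/ R) \/ R) = min(0.671, 0.494) = 0.494
~(~((P \/ Q) /\ (Q /\ P)) /\ (~(P \/ R) \/ R)) = 1 − 0.494 = 0.506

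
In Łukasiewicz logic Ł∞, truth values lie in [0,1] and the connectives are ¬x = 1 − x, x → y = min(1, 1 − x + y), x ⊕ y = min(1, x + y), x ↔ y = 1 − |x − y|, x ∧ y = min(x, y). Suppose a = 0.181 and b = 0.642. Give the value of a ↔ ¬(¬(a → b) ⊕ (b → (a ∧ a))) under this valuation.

a → b = min(1, 1 − 0.181 + 0.642) = min(1, 1.461) = 1.000
¬(a → b) = 1 − 1.000 = 0.000
a ∧ a = min(0.181, 0.181) = 0.181
b → (a ∧ a) = min(1, 1 − 0.642 + 0.181) = min(1, 0.539) = 0.539
¬(a → b) ⊕ (b → (a ∧ a)) = min(1, 0.000 + 0.539) = min(1, 0.539) = 0.539
¬(¬(a → b) ⊕ (b → (a ∧ a))) = 1 − 0.539 = 0.461
a ↔ ¬(¬(a → b) ⊕ (b → (a ∧ a))) = 1 − |0.181 − 0.461| = 1 − 0.280 = 0.720

0.720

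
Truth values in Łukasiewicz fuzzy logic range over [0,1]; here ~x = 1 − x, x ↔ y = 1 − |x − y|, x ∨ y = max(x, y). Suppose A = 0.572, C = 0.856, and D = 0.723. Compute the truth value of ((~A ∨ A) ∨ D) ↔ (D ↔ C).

0.856

~A = 1 − 0.572 = 0.428
~A ∨ A = max(0.428, 0.572) = 0.572
(~A ∨ A) ∨ D = max(0.572, 0.723) = 0.723
D ↔ C = 1 − |0.723 − 0.856| = 1 − 0.133 = 0.867
((~A ∨ A) ∨ D) ↔ (D ↔ C) = 1 − |0.723 − 0.867| = 1 − 0.144 = 0.856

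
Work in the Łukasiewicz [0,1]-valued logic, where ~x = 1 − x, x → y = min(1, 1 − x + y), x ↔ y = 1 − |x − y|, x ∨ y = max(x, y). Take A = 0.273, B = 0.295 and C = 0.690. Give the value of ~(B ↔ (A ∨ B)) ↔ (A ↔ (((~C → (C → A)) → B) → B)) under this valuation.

A ∨ B = max(0.273, 0.295) = 0.295
B ↔ (A ∨ B) = 1 − |0.295 − 0.295| = 1 − 0.000 = 1.000
~(B ↔ (A ∨ B)) = 1 − 1.000 = 0.000
~C = 1 − 0.690 = 0.310
C → A = min(1, 1 − 0.690 + 0.273) = min(1, 0.583) = 0.583
~C → (C → A) = min(1, 1 − 0.310 + 0.583) = min(1, 1.273) = 1.000
(~C → (C → A)) → B = min(1, 1 − 1.000 + 0.295) = min(1, 0.295) = 0.295
((~C → (C → A)) → B) → B = min(1, 1 − 0.295 + 0.295) = min(1, 1.000) = 1.000
A ↔ (((~C → (C → A)) → B) → B) = 1 − |0.273 − 1.000| = 1 − 0.727 = 0.273
~(B ↔ (A ∨ B)) ↔ (A ↔ (((~C → (C → A)) → B) → B)) = 1 − |0.000 − 0.273| = 1 − 0.273 = 0.727

0.727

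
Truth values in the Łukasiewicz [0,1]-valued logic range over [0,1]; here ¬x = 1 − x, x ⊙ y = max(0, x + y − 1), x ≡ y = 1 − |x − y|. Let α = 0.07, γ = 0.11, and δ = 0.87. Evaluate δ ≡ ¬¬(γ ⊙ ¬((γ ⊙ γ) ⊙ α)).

0.24

γ ⊙ γ = max(0, 0.11 + 0.11 − 1) = max(0, -0.78) = 0.00
(γ ⊙ γ) ⊙ α = max(0, 0.00 + 0.07 − 1) = max(0, -0.93) = 0.00
¬((γ ⊙ γ) ⊙ α) = 1 − 0.00 = 1.00
γ ⊙ ¬((γ ⊙ γ) ⊙ α) = max(0, 0.11 + 1.00 − 1) = max(0, 0.11) = 0.11
¬(γ ⊙ ¬((γ ⊙ γ) ⊙ α)) = 1 − 0.11 = 0.89
¬¬(γ ⊙ ¬((γ ⊙ γ) ⊙ α)) = 1 − 0.89 = 0.11
δ ≡ ¬¬(γ ⊙ ¬((γ ⊙ γ) ⊙ α)) = 1 − |0.87 − 0.11| = 1 − 0.76 = 0.24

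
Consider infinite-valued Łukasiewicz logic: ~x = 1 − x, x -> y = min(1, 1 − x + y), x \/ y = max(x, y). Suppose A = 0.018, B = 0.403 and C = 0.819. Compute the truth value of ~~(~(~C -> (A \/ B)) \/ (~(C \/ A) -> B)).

1.000

~C = 1 − 0.819 = 0.181
A \/ B = max(0.018, 0.403) = 0.403
~C -> (A \/ B) = min(1, 1 − 0.181 + 0.403) = min(1, 1.222) = 1.000
~(~C -> (A \/ B)) = 1 − 1.000 = 0.000
C \/ A = max(0.819, 0.018) = 0.819
~(C \/ A) = 1 − 0.819 = 0.181
~(C \/ A) -> B = min(1, 1 − 0.181 + 0.403) = min(1, 1.222) = 1.000
~(~C -> (A \/ B)) \/ (~(C \/ A) -> B) = max(0.000, 1.000) = 1.000
~(~(~C -> (A \/ B)) \/ (~(C \/ A) -> B)) = 1 − 1.000 = 0.000
~~(~(~C -> (A \/ B)) \/ (~(C \/ A) -> B)) = 1 − 0.000 = 1.000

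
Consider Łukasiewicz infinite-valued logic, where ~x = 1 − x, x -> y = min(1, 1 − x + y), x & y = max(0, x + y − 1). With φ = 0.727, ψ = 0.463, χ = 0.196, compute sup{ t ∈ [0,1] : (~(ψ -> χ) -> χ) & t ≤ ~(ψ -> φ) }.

0.071

ψ -> χ = min(1, 1 − 0.463 + 0.196) = min(1, 0.733) = 0.733
~(ψ -> χ) = 1 − 0.733 = 0.267
~(ψ -> χ) -> χ = min(1, 1 − 0.267 + 0.196) = min(1, 0.929) = 0.929
So the left factor is ~(ψ -> χ) -> χ = 0.929.
ψ -> φ = min(1, 1 − 0.463 + 0.727) = min(1, 1.264) = 1.000
~(ψ -> φ) = 1 − 1.000 = 0.000
So the right-hand bound is ~(ψ -> φ) = 0.000.
The residuum of the Łukasiewicz t-norm gives the supremum: min(1, 1 − 0.929 + 0.000).
1 − 0.929 + 0.000 = 0.071, so t = min(1, 0.071) = 0.071.
Check: 0.929 & 0.071 = max(0, 0.000) = 0.000 ≤ 0.000.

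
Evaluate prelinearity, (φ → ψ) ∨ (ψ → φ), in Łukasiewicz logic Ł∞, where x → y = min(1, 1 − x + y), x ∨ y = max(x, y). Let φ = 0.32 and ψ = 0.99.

φ → ψ = min(1, 1 − 0.32 + 0.99) = min(1, 1.67) = 1.00
ψ → φ = min(1, 1 − 0.99 + 0.32) = min(1, 0.33) = 0.33
(φ → ψ) ∨ (ψ → φ) = max(1.00, 0.33) = 1.00
(As expected: a Ł∞-tautology — holds in every MV-chain.)

1.00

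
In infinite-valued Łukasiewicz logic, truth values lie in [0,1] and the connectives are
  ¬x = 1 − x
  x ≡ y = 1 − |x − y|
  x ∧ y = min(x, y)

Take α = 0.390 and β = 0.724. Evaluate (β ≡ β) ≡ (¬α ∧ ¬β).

β ≡ β = 1 − |0.724 − 0.724| = 1 − 0.000 = 1.000
¬α = 1 − 0.390 = 0.610
¬β = 1 − 0.724 = 0.276
¬α ∧ ¬β = min(0.610, 0.276) = 0.276
(β ≡ β) ≡ (¬α ∧ ¬β) = 1 − |1.000 − 0.276| = 1 − 0.724 = 0.276

0.276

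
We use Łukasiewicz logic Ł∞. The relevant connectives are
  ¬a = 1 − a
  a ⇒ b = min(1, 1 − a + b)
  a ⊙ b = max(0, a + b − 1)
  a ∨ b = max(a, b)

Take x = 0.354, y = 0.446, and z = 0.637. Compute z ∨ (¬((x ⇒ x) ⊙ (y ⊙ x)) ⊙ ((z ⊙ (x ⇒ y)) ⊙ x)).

0.637

x ⇒ x = min(1, 1 − 0.354 + 0.354) = min(1, 1.000) = 1.000
y ⊙ x = max(0, 0.446 + 0.354 − 1) = max(0, -0.200) = 0.000
(x ⇒ x) ⊙ (y ⊙ x) = max(0, 1.000 + 0.000 − 1) = max(0, 0.000) = 0.000
¬((x ⇒ x) ⊙ (y ⊙ x)) = 1 − 0.000 = 1.000
x ⇒ y = min(1, 1 − 0.354 + 0.446) = min(1, 1.092) = 1.000
z ⊙ (x ⇒ y) = max(0, 0.637 + 1.000 − 1) = max(0, 0.637) = 0.637
(z ⊙ (x ⇒ y)) ⊙ x = max(0, 0.637 + 0.354 − 1) = max(0, -0.009) = 0.000
¬((x ⇒ x) ⊙ (y ⊙ x)) ⊙ ((z ⊙ (x ⇒ y)) ⊙ x) = max(0, 1.000 + 0.000 − 1) = max(0, 0.000) = 0.000
z ∨ (¬((x ⇒ x) ⊙ (y ⊙ x)) ⊙ ((z ⊙ (x ⇒ y)) ⊙ x)) = max(0.637, 0.000) = 0.637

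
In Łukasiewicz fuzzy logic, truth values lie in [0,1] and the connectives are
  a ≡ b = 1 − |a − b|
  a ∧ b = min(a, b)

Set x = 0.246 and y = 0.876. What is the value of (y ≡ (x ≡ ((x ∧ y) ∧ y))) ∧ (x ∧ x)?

x ∧ y = min(0.246, 0.876) = 0.246
(x ∧ y) ∧ y = min(0.246, 0.876) = 0.246
x ≡ ((x ∧ y) ∧ y) = 1 − |0.246 − 0.246| = 1 − 0.000 = 1.000
y ≡ (x ≡ ((x ∧ y) ∧ y)) = 1 − |0.876 − 1.000| = 1 − 0.124 = 0.876
x ∧ x = min(0.246, 0.246) = 0.246
(y ≡ (x ≡ ((x ∧ y) ∧ y))) ∧ (x ∧ x) = min(0.876, 0.246) = 0.246

0.246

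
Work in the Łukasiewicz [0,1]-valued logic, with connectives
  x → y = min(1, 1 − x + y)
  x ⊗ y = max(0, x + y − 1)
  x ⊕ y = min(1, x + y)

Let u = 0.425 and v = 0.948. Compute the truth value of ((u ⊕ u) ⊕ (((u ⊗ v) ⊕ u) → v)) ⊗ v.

0.948

u ⊕ u = min(1, 0.425 + 0.425) = min(1, 0.850) = 0.850
u ⊗ v = max(0, 0.425 + 0.948 − 1) = max(0, 0.373) = 0.373
(u ⊗ v) ⊕ u = min(1, 0.373 + 0.425) = min(1, 0.798) = 0.798
((u ⊗ v) ⊕ u) → v = min(1, 1 − 0.798 + 0.948) = min(1, 1.150) = 1.000
(u ⊕ u) ⊕ (((u ⊗ v) ⊕ u) → v) = min(1, 0.850 + 1.000) = min(1, 1.850) = 1.000
((u ⊕ u) ⊕ (((u ⊗ v) ⊕ u) → v)) ⊗ v = max(0, 1.000 + 0.948 − 1) = max(0, 0.948) = 0.948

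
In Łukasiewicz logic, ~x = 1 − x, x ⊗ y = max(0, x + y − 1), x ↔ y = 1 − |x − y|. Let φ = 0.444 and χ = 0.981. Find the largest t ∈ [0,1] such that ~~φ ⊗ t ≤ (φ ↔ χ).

1.000

~φ = 1 − 0.444 = 0.556
~~φ = 1 − 0.556 = 0.444
So the left factor is ~~φ = 0.444.
φ ↔ χ = 1 − |0.444 − 0.981| = 1 − 0.537 = 0.463
So the right-hand bound is φ ↔ χ = 0.463.
The residuum of the Łukasiewicz t-norm gives the supremum: min(1, 1 − 0.444 + 0.463).
1 − 0.444 + 0.463 = 1.019, so t = min(1, 1.019) = 1.000.
Check: 0.444 ⊗ 1.000 = max(0, 0.444) = 0.444 ≤ 0.463.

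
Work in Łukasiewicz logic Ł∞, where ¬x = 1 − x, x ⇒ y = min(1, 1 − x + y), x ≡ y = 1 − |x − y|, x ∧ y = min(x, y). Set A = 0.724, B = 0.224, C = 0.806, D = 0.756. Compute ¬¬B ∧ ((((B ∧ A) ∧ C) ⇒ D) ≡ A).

¬B = 1 − 0.224 = 0.776
¬¬B = 1 − 0.776 = 0.224
B ∧ A = min(0.224, 0.724) = 0.224
(B ∧ A) ∧ C = min(0.224, 0.806) = 0.224
((B ∧ A) ∧ C) ⇒ D = min(1, 1 − 0.224 + 0.756) = min(1, 1.532) = 1.000
(((B ∧ A) ∧ C) ⇒ D) ≡ A = 1 − |1.000 − 0.724| = 1 − 0.276 = 0.724
¬¬B ∧ ((((B ∧ A) ∧ C) ⇒ D) ≡ A) = min(0.224, 0.724) = 0.224

0.224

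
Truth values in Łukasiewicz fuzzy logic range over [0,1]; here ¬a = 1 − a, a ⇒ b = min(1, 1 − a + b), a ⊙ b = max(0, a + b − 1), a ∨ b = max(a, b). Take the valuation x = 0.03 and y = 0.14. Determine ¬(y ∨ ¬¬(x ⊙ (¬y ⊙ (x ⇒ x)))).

0.86

¬y = 1 − 0.14 = 0.86
x ⇒ x = min(1, 1 − 0.03 + 0.03) = min(1, 1.00) = 1.00
¬y ⊙ (x ⇒ x) = max(0, 0.86 + 1.00 − 1) = max(0, 0.86) = 0.86
x ⊙ (¬y ⊙ (x ⇒ x)) = max(0, 0.03 + 0.86 − 1) = max(0, -0.11) = 0.00
¬(x ⊙ (¬y ⊙ (x ⇒ x))) = 1 − 0.00 = 1.00
¬¬(x ⊙ (¬y ⊙ (x ⇒ x))) = 1 − 1.00 = 0.00
y ∨ ¬¬(x ⊙ (¬y ⊙ (x ⇒ x))) = max(0.14, 0.00) = 0.14
¬(y ∨ ¬¬(x ⊙ (¬y ⊙ (x ⇒ x)))) = 1 − 0.14 = 0.86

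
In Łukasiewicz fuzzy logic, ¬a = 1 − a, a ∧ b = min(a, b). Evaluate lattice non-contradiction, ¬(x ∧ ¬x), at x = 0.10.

¬x = 1 − 0.10 = 0.90
x ∧ ¬x = min(0.10, 0.90) = 0.10
¬(x ∧ ¬x) = 1 − 0.10 = 0.90
(The value 0.90 < 1 shows this instance is not satisfied; not a Ł∞-tautology — its value is 1 − min(a, 1−a).)

0.90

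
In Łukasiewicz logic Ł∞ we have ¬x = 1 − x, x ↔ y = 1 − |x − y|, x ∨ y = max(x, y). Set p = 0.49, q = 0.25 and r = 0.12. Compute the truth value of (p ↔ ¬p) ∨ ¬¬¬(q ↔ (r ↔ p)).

¬p = 1 − 0.49 = 0.51
p ↔ ¬p = 1 − |0.49 − 0.51| = 1 − 0.02 = 0.98
r ↔ p = 1 − |0.12 − 0.49| = 1 − 0.37 = 0.63
q ↔ (r ↔ p) = 1 − |0.25 − 0.63| = 1 − 0.38 = 0.62
¬(q ↔ (r ↔ p)) = 1 − 0.62 = 0.38
¬¬(q ↔ (r ↔ p)) = 1 − 0.38 = 0.62
¬¬¬(q ↔ (r ↔ p)) = 1 − 0.62 = 0.38
(p ↔ ¬p) ∨ ¬¬¬(q ↔ (r ↔ p)) = max(0.98, 0.38) = 0.98

0.98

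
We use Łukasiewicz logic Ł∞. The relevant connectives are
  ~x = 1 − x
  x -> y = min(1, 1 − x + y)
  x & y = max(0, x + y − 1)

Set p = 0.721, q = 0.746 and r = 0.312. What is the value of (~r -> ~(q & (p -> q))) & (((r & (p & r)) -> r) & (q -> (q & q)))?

~r = 1 − 0.312 = 0.688
p -> q = min(1, 1 − 0.721 + 0.746) = min(1, 1.025) = 1.000
q & (p -> q) = max(0, 0.746 + 1.000 − 1) = max(0, 0.746) = 0.746
~(q & (p -> q)) = 1 − 0.746 = 0.254
~r -> ~(q & (p -> q)) = min(1, 1 − 0.688 + 0.254) = min(1, 0.566) = 0.566
p & r = max(0, 0.721 + 0.312 − 1) = max(0, 0.033) = 0.033
r & (p & r) = max(0, 0.312 + 0.033 − 1) = max(0, -0.655) = 0.000
(r & (p & r)) -> r = min(1, 1 − 0.000 + 0.312) = min(1, 1.312) = 1.000
q & q = max(0, 0.746 + 0.746 − 1) = max(0, 0.492) = 0.492
q -> (q & q) = min(1, 1 − 0.746 + 0.492) = min(1, 0.746) = 0.746
((r & (p & r)) -> r) & (q -> (q & q)) = max(0, 1.000 + 0.746 − 1) = max(0, 0.746) = 0.746
(~r -> ~(q & (p -> q))) & (((r & (p & r)) -> r) & (q -> (q & q))) = max(0, 0.566 + 0.746 − 1) = max(0, 0.312) = 0.312

0.312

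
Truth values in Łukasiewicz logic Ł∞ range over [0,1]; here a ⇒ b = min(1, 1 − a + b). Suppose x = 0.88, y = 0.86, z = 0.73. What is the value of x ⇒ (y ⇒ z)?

y ⇒ z = min(1, 1 − 0.86 + 0.73) = min(1, 0.87) = 0.87
x ⇒ (y ⇒ z) = min(1, 1 − 0.88 + 0.87) = min(1, 0.99) = 0.99

0.99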